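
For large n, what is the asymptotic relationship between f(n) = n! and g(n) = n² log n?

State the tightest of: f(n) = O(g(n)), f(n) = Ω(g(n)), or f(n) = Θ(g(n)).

n! vs n² log n: f(n) = Ω(g(n)) but not O(g(n)) — n! grows strictly faster than n² log n.

Answer: f(n) = Ω(g(n)) but not O(g(n)) — n! grows strictly faster than n² log n.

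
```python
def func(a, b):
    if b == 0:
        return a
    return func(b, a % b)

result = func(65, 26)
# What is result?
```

func(65, 26) -> func(26, 13) -> func(13, 0) -> 13

Answer: 13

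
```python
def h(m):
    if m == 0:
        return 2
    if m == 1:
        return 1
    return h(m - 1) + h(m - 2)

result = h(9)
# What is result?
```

Build up from base cases: h(0)=2, h(1)=1, h(2)=3, h(3)=4, h(4)=7, h(5)=11, h(6)=18, ..., h(9)=76

Answer: 76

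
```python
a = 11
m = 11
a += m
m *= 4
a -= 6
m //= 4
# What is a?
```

Trace:
`a = 11` → a = 11
`m = 11` → m = 11
`a += m` → a = 22
`m *= 4` → m = 44
`a -= 6` → a = 16
`m //= 4` → m = 11
So a = 16

Answer: 16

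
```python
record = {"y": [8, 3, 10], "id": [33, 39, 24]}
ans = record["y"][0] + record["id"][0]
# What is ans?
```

Trace:
`record = {"y": [8, 3, 10], "id": [33, 39, 24]}` → record = {'y': [8, 3, 10], 'id': [33, 39, 24]}
`ans = record["y"][0] + record["id"][0]` → ans = 41
So ans = 41

Answer: 41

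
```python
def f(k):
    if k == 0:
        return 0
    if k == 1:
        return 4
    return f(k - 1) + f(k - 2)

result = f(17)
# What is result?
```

Build up from base cases: f(0)=0, f(1)=4, f(2)=4, f(3)=8, f(4)=12, f(5)=20, f(6)=32, ..., f(17)=6388

Answer: 6388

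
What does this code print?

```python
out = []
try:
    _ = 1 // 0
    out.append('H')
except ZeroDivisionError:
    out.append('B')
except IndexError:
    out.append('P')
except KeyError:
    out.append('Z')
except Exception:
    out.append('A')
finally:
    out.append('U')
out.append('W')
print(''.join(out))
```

Execution trace: 'B' (except ZeroDivisionError) → 'U' (finally) → 'W' (after the try/except). Output: BUW

Answer: BUW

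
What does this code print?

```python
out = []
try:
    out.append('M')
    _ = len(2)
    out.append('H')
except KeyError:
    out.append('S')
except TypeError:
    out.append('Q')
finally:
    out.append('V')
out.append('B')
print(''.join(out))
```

Execution trace: 'M' (try body) → 'Q' (except TypeError) → 'V' (finally) → 'B' (after the try/except). Output: MQVB

Answer: MQVB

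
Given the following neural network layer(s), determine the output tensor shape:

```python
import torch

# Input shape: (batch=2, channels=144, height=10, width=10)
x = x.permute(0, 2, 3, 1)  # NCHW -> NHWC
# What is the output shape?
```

Input: (2, 144, 10, 10) -> Output: (2, 10, 10, 144)

Answer: (2, 10, 10, 144)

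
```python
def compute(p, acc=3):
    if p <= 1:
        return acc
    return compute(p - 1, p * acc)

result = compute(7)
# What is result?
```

Accumulator trace (n, acc): (7, 3) -> (6, 21) -> (5, 126) -> (4, 630) -> (3, 2520) -> (2, 7560) -> (1, 15120) -> return 15120

Answer: 15120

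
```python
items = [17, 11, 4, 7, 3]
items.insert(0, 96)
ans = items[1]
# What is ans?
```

Trace:
`items = [17, 11, 4, 7, 3]` → items = [17, 11, 4, 7, 3]
`items.insert(0, 96)` → items = [96, 17, 11, 4, 7, 3]
`ans = items[1]` → ans = 17
So ans = 17

Answer: 17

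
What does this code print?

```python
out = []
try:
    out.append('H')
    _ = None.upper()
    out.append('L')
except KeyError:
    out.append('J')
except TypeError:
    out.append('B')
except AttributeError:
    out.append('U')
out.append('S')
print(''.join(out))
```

Execution trace: 'H' (try body) → 'U' (except AttributeError) → 'S' (after the try/except). Output: HUS

Answer: HUS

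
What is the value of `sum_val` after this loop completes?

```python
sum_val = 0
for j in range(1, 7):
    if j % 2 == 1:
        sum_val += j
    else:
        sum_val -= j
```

Add odd, subtract even
`sum_val` takes the values: 0 → 1 → -1 → 2 → -2 → 3 → -3

Answer: -3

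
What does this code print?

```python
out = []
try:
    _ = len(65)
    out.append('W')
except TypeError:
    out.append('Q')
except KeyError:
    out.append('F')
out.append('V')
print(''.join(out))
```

Execution trace: 'Q' (except TypeError) → 'V' (after the try/except). Output: QV

Answer: QV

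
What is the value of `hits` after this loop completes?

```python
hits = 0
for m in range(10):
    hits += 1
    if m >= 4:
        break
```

Loop breaks when m reaches 4, hits is 5
`hits` takes the values: 0 → 1 → 2 → 3 → 4 → 5

Answer: 5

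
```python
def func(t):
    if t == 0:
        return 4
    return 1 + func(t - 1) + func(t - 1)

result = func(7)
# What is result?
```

func(t) = 1 + 2·func(t-1), func(0)=4. Closed form: (4+1)·2^7 - 1 = 639.

Answer: 639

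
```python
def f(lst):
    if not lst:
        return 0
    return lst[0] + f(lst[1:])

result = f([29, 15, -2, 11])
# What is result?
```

29 + 15 + (-2) + 11 + 0 = 53

Answer: 53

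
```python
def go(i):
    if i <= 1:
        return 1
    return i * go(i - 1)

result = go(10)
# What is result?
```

go(10) = 10 * 9 * 8 * 7 * 6 * 5 * 4 * 3 * 2 * 1 = 3628800

Answer: 3628800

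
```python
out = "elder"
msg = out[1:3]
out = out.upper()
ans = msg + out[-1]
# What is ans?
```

Trace:
`out = "elder"` → out = 'elder'
`msg = out[1:3]` → msg = 'ld'
`out = out.upper()` → out = 'ELDER'
`ans = msg + out[-1]` → ans = 'ldR'
So ans = 'ldR'

Answer: 'ldR'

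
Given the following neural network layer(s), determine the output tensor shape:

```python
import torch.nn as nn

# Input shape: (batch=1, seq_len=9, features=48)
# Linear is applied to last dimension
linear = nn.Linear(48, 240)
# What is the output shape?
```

Input: (1, 9, 48) -> Output: (1, 9, 240)

Answer: (1, 9, 240)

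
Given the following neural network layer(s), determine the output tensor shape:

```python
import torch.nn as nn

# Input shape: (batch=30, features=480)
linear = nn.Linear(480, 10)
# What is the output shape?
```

Input: (30, 480) -> Output: (30, 10)

Answer: (30, 10)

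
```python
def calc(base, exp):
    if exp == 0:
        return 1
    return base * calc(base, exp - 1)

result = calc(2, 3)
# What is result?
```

calc(2, 3) = 2 * 2 * 2 = 8

Answer: 8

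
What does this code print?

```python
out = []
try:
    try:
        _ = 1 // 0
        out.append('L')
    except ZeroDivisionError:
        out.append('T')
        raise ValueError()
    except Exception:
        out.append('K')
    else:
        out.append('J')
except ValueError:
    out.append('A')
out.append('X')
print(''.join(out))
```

Execution trace: 'T' (inner except ZeroDivisionError) → 'A' (outer except ValueError) → 'X' (after the try/except). Output: TAX

Answer: TAX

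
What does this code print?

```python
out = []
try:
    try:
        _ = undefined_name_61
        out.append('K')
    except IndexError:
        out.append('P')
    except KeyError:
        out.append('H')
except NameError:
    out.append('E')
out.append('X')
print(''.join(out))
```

Execution trace: 'E' (outer except NameError) → 'X' (after the try/except). Output: EX

Answer: EX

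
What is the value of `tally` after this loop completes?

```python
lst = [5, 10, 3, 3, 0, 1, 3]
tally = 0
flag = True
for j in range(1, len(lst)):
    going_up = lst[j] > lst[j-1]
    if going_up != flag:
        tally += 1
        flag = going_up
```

Count direction changes in [5, 10, 3, 3, 0, 1, 3]
`tally` takes the values: 0 → 1 → 2

Answer: 2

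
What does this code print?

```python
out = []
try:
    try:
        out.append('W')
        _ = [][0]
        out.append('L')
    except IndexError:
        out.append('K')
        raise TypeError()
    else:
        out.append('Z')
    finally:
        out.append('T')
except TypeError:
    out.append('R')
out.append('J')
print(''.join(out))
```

Execution trace: 'W' (inner try body) → 'K' (inner except IndexError) → 'T' (inner finally) → 'R' (outer except TypeError) → 'J' (after the try/except). Output: WKTRJ

Answer: WKTRJ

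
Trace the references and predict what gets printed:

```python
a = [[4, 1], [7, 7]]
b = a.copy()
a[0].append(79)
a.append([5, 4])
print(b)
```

Key concept: shallow copy with nested lists.
Step by step:
`a = [[4, 1], [7, 7]]` → a = [[4, 1], [7, 7]]
`b = a.copy()` → b = [[4, 1], [7, 7]]
`a[0].append(79)` → a = [[4, 1, 79], [7, 7]]; b = [[4, 1, 79], [7, 7]]
`a.append([5, 4])` → a = [[4, 1, 79], [7, 7], [5, 4]]
`print(b)` → prints [[4, 1, 79], [7, 7]]

Answer: [[4, 1, 79], [7, 7]]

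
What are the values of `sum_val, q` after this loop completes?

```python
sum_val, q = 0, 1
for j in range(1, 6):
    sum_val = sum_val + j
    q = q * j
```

Sum and factorial of 1 to 5
`sum_val, q` takes the values: (0, 1) → (1, 1) → (3, 1) → (3, 2) → (6, 2) → (6, 6) → (10, 6) → (10, 24) → (15, 24) → (15, 120)

Answer: 15, 120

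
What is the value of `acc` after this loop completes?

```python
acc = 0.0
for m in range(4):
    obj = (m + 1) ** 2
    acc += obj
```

Sum of squared losses 1² + 2² + ... + 4²
`acc` takes the values: 0.0 → 1.0 → 5.0 → 14.0 → 30.0

Answer: 30.0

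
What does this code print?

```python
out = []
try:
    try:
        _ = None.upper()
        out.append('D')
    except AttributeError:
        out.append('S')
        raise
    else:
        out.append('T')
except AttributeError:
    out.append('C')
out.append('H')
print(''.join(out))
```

Execution trace: 'S' (inner except AttributeError) → 'C' (outer except AttributeError) → 'H' (after the try/except). Output: SCH

Answer: SCH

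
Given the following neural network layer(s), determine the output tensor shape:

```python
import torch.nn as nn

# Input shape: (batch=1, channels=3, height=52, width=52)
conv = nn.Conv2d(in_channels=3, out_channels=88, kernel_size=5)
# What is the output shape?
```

Input: (1, 3, 52, 52) -> Output: (1, 88, 48, 48)

Answer: (1, 88, 48, 48)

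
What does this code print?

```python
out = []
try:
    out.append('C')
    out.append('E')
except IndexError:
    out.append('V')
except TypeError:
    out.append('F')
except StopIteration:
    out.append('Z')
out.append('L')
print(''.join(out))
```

Execution trace: 'C' (try body) → 'E' (try body, no exception) → 'L' (after the try/except). Output: CEL

Answer: CEL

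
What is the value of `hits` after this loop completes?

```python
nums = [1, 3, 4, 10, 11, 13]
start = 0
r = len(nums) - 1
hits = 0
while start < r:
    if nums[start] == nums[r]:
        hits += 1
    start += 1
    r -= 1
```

Count matching pairs from ends
`hits` takes the values: 0

Answer: 0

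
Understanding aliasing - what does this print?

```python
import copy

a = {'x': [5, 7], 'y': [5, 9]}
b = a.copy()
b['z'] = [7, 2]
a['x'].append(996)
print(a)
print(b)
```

Key concept: shallow copy of dict with mutable values.
Step by step:
`a = {'x': [5, 7], 'y': [5, 9]}` → a = {'x': [5, 7], 'y': [5, 9]}
`b = a.copy()` → b = {'x': [5, 7], 'y': [5, 9]}
`b['z'] = [7, 2]` → b = {'x': [5, 7], 'y': [5, 9], 'z': [7, 2]}
`a['x'].append(996)` → a = {'x': [5, 7, 996], 'y': [5, 9]}; b = {'x': [5, 7, 996], 'y': [5, 9], 'z': [7, 2]}
`print(a)` → prints {'x': [5, 7, 996], 'y': [5, 9]}
`print(b)` → prints {'x': [5, 7, 996], 'y': [5, 9], 'z': [7, 2]}

Answer:
{'x': [5, 7, 996], 'y': [5, 9]}
{'x': [5, 7, 996], 'y': [5, 9], 'z': [7, 2]}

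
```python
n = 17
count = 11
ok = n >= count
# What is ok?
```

Trace:
`n = 17` → n = 17
`count = 11` → count = 11
`ok = n >= count` → ok = True
So ok = True

Answer: True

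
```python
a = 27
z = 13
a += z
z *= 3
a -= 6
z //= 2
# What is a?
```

Trace:
`a = 27` → a = 27
`z = 13` → z = 13
`a += z` → a = 40
`z *= 3` → z = 39
`a -= 6` → a = 34
`z //= 2` → z = 19
So a = 34

Answer: 34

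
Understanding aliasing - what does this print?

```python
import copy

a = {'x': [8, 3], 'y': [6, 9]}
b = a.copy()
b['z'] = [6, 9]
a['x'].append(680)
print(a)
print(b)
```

Key concept: shallow copy of dict with mutable values.
Step by step:
`a = {'x': [8, 3], 'y': [6, 9]}` → a = {'x': [8, 3], 'y': [6, 9]}
`b = a.copy()` → b = {'x': [8, 3], 'y': [6, 9]}
`b['z'] = [6, 9]` → b = {'x': [8, 3], 'y': [6, 9], 'z': [6, 9]}
`a['x'].append(680)` → a = {'x': [8, 3, 680], 'y': [6, 9]}; b = {'x': [8, 3, 680], 'y': [6, 9], 'z': [6, 9]}
`print(a)` → prints {'x': [8, 3, 680], 'y': [6, 9]}
`print(b)` → prints {'x': [8, 3, 680], 'y': [6, 9], 'z': [6, 9]}

Answer:
{'x': [8, 3, 680], 'y': [6, 9]}
{'x': [8, 3, 680], 'y': [6, 9], 'z': [6, 9]}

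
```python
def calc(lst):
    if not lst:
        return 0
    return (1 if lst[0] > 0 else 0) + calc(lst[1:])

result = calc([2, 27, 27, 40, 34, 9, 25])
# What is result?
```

Count of positive elements in [2, 27, 27, 40, 34, 9, 25] = 7

Answer: 7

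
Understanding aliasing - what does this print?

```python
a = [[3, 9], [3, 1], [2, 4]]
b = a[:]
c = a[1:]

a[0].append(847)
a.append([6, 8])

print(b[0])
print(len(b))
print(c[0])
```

Key concept: slice with nested mutation.
Step by step:
`a = [[3, 9], [3, 1], [2, 4]]` → a = [[3, 9], [3, 1], [2, 4]]
`b = a[:]` → b = [[3, 9], [3, 1], [2, 4]]
`c = a[1:]` → c = [[3, 1], [2, 4]]
`a[0].append(847)` → a = [[3, 9, 847], [3, 1], [2, 4]]; b = [[3, 9, 847], [3, 1], [2, 4]]
`a.append([6, 8])` → a = [[3, 9, 847], [3, 1], [2, 4], [6, 8]]
`print(b[0])` → prints [3, 9, 847]
`print(len(b))` → prints 3
`print(c[0])` → prints [3, 1]

Answer:
[3, 9, 847]
3
[3, 1]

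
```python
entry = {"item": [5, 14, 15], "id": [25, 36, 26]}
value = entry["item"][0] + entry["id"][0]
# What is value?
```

Trace:
`entry = {"item": [5, 14, 15], "id": [25, 36, 26]}` → entry = {'item': [5, 14, 15], 'id': [25, 36, 26]}
`value = entry["item"][0] + entry["id"][0]` → value = 30
So value = 30

Answer: 30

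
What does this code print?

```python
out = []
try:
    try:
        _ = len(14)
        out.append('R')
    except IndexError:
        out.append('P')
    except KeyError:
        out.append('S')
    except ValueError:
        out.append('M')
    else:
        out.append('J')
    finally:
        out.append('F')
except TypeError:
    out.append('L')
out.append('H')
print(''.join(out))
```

Execution trace: 'F' (finally) → 'L' (outer except TypeError) → 'H' (after the try/except). Output: FLH

Answer: FLH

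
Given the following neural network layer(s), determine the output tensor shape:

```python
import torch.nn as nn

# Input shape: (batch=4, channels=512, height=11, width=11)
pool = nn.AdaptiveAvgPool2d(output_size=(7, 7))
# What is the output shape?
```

Input: (4, 512, 11, 11) -> Output: (4, 512, 7, 7)

Answer: (4, 512, 7, 7)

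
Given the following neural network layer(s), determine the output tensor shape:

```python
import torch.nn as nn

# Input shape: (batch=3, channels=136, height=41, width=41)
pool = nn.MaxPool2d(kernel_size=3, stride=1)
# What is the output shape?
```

Input: (3, 136, 41, 41) -> Output: (3, 136, 39, 39)

Answer: (3, 136, 39, 39)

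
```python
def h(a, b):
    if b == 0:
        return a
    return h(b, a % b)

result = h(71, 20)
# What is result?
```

h(71, 20) -> h(20, 11) -> h(11, 9) -> h(9, 2) -> h(2, 1) -> h(1, 0) -> 1

Answer: 1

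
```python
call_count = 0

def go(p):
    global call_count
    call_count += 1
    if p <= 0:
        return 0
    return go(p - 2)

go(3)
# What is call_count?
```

Linear recursion stepping by 2: 3 calls from p=3 down to ≤0.

Answer: 3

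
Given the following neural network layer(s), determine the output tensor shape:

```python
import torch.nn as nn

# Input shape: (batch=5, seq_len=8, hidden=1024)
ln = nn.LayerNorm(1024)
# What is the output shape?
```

Input: (5, 8, 1024) -> Output: (5, 8, 1024)

Answer: (5, 8, 1024)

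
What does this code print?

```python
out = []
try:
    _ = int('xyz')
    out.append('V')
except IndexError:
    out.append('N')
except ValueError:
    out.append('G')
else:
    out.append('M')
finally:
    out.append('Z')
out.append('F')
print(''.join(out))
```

Execution trace: 'G' (except ValueError) → 'Z' (finally) → 'F' (after the try/except). Output: GZF

Answer: GZF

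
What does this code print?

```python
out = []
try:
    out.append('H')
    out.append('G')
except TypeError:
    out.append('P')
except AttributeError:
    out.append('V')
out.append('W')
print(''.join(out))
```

Execution trace: 'H' (try body) → 'G' (try body, no exception) → 'W' (after the try/except). Output: HGW

Answer: HGW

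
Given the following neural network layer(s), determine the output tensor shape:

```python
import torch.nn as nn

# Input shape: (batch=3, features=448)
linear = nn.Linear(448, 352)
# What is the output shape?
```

Input: (3, 448) -> Output: (3, 352)

Answer: (3, 352)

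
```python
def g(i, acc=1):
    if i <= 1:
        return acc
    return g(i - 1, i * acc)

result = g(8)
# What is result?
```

Accumulator trace (n, acc): (8, 1) -> (7, 8) -> (6, 56) -> (5, 336) -> (4, 1680) -> (3, 6720) -> (2, 20160) -> (1, 40320) -> return 40320

Answer: 40320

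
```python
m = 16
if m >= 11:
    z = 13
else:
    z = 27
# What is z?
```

Trace:
`m = 16` → m = 16
`if m >= 11: ...` → m >= 11 is True → z = 13
So z = 13

Answer: 13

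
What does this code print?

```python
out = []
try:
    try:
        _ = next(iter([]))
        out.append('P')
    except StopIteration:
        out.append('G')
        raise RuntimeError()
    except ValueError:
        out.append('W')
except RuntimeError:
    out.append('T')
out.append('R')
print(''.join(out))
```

Execution trace: 'G' (inner except StopIteration) → 'T' (outer except RuntimeError) → 'R' (after the try/except). Output: GTR

Answer: GTR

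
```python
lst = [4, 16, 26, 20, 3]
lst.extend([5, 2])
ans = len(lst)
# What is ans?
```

Trace:
`lst = [4, 16, 26, 20, 3]` → lst = [4, 16, 26, 20, 3]
`lst.extend([5, 2])` → lst = [4, 16, 26, 20, 3, 5, 2]
`ans = len(lst)` → ans = 7
So ans = 7

Answer: 7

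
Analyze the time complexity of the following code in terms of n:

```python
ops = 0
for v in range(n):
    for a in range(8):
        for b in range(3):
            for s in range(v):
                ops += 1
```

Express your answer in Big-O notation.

Each loop level contributes: n × 1 × 1 × n. Multiplying the contributions gives O(n^2).

Answer: O(n^2)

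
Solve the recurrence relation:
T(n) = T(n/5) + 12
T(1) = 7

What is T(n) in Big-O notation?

Each step divides n by 5 and adds 12. After log_5(n) steps we reach T(1)=7. So T(n) = 12·log_5(n) + 7 = O(log n).

Answer: O(log n)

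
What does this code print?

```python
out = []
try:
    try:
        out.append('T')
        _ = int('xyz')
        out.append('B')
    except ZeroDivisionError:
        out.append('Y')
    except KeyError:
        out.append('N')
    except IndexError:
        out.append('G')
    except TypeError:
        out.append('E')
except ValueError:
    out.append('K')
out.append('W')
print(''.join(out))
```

Execution trace: 'T' (try body) → 'K' (outer except ValueError) → 'W' (after the try/except). Output: TKW

Answer: TKW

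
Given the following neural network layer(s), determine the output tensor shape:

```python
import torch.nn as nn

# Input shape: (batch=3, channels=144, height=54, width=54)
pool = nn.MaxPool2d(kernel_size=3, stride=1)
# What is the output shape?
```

Input: (3, 144, 54, 54) -> Output: (3, 144, 52, 52)

Answer: (3, 144, 52, 52)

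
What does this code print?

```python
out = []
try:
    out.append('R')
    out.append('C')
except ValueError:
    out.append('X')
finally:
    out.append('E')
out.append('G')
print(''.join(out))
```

Execution trace: 'R' (try body) → 'C' (try body, no exception) → 'E' (finally) → 'G' (after the try/except). Output: RCEG

Answer: RCEG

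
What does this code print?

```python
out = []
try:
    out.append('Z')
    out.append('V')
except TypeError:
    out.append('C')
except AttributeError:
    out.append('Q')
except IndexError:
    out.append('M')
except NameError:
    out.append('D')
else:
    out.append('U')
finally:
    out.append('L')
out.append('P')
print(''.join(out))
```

Execution trace: 'Z' (try body) → 'V' (try body, no exception) → 'U' (else) → 'L' (finally) → 'P' (after the try/except). Output: ZVULP

Answer: ZVULP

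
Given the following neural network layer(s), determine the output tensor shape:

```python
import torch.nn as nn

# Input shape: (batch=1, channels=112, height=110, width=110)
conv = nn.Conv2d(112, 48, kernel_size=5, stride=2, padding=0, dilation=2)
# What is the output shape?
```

Input: (1, 112, 110, 110) -> Output: (1, 48, 51, 51)

Answer: (1, 48, 51, 51)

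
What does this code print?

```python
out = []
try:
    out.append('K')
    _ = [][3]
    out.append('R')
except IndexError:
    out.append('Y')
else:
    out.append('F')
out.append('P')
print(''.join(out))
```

Execution trace: 'K' (try body) → 'Y' (except IndexError) → 'P' (after the try/except). Output: KYP

Answer: KYP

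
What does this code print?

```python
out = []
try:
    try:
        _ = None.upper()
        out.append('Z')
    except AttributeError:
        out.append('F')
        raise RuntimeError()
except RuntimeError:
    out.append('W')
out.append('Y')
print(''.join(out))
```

Execution trace: 'F' (inner except AttributeError) → 'W' (outer except RuntimeError) → 'Y' (after the try/except). Output: FWY

Answer: FWY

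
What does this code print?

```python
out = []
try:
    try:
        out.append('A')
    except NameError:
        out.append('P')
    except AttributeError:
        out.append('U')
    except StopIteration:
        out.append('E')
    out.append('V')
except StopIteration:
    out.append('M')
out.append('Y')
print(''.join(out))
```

Execution trace: 'A' (inner try body, no exception) → 'V' (try body, no exception) → 'Y' (after the try/except). Output: AVY

Answer: AVY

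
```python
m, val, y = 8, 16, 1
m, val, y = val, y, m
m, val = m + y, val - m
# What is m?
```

Trace:
`m, val, y = 8, 16, 1` → m = 8; val = 16; y = 1
`m, val, y = val, y, m` → m = 16; val = 1; y = 8
`m, val = m + y, val - m` → m = 24; val = -15
So m = 24

Answer: 24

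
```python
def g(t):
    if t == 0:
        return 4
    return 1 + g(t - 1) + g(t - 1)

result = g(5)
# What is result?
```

g(t) = 1 + 2·g(t-1), g(0)=4. Closed form: (4+1)·2^5 - 1 = 159.

Answer: 159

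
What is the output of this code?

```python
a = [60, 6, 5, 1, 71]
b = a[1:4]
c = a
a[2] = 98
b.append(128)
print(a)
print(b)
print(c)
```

Key concept: slice vs alias.
Step by step:
`a = [60, 6, 5, 1, 71]` → a = [60, 6, 5, 1, 71]
`b = a[1:4]` → b = [6, 5, 1]
`c = a` → c = [60, 6, 5, 1, 71] (same object as a)
`a[2] = 98` → a = [60, 6, 98, 1, 71] (same object as c); c = [60, 6, 98, 1, 71] (same object as a)
`b.append(128)` → b = [6, 5, 1, 128]
`print(a)` → prints [60, 6, 98, 1, 71]
`print(b)` → prints [6, 5, 1, 128]
`print(c)` → prints [60, 6, 98, 1, 71]

Answer:
[60, 6, 98, 1, 71]
[6, 5, 1, 128]
[60, 6, 98, 1, 71]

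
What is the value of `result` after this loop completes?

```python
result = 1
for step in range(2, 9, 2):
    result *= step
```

Product of even numbers 2 to 8
`result` takes the values: 1 → 2 → 8 → 48 → 384

Answer: 384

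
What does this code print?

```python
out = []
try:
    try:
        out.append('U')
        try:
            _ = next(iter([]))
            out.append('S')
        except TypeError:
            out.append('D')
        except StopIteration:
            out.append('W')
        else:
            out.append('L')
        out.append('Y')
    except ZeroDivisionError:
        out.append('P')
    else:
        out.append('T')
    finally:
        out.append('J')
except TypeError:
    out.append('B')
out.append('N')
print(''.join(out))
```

Execution trace: 'U' (try body) → 'W' (inner except StopIteration) → 'Y' (try body, no exception) → 'T' (else) → 'J' (finally) → 'N' (after the try/except). Output: UWYTJN

Answer: UWYTJN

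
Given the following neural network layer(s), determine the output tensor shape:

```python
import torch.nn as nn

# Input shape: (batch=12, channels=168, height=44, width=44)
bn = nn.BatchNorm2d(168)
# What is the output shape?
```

Input: (12, 168, 44, 44) -> Output: (12, 168, 44, 44)

Answer: (12, 168, 44, 44)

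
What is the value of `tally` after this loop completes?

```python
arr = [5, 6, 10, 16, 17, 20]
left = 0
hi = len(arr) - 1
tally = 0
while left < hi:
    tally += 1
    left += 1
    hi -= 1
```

Iterations until pointers meet (list length 6)
`tally` takes the values: 0 → 1 → 2 → 3

Answer: 3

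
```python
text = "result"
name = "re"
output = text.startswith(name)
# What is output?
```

Trace:
`text = "result"` → text = 'result'
`name = "re"` → name = 're'
`output = text.startswith(name)` → output = True
So output = True

Answer: True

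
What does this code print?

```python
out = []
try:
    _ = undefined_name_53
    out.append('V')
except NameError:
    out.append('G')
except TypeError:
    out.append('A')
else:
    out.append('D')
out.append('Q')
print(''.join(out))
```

Execution trace: 'G' (except NameError) → 'Q' (after the try/except). Output: GQ

Answer: GQ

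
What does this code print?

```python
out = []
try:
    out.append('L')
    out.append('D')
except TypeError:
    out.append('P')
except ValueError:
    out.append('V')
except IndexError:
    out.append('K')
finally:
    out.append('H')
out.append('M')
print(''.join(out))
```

Execution trace: 'L' (try body) → 'D' (try body, no exception) → 'H' (finally) → 'M' (after the try/except). Output: LDHM

Answer: LDHM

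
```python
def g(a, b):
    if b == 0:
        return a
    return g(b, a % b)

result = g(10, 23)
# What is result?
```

g(10, 23) -> g(23, 10) -> g(10, 3) -> g(3, 1) -> g(1, 0) -> 1

Answer: 1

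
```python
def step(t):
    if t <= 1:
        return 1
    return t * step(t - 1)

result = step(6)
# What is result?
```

step(6) = 6 * 5 * 4 * 3 * 2 * 1 = 720

Answer: 720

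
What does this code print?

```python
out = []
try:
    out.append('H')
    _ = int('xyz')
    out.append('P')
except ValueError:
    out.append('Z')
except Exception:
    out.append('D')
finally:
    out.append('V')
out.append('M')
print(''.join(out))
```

Execution trace: 'H' (try body) → 'Z' (except ValueError) → 'V' (finally) → 'M' (after the try/except). Output: HZVM

Answer: HZVM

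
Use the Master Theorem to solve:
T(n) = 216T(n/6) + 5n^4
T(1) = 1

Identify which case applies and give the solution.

a=216, b=6, f(n)=5n^4. log_6(216) = 3. Since c=4 > 3 and the regularity condition holds (216(n/6)^4 = (216/6^4)n^4 with 216/6^4 < 1), Case 3 applies: T(n) = Θ(f(n)) = O(n^4).

Answer: O(n^4) - Case 3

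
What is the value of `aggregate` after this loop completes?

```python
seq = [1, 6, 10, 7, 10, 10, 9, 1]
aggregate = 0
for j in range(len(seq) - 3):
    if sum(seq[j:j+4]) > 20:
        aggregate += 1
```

Count windows with sum > 20
`aggregate` takes the values: 0 → 1 → 2 → 3 → 4 → 5

Answer: 5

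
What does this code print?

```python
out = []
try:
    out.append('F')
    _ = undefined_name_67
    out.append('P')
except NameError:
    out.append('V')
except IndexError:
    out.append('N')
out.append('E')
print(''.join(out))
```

Execution trace: 'F' (try body) → 'V' (except NameError) → 'E' (after the try/except). Output: FVE

Answer: FVE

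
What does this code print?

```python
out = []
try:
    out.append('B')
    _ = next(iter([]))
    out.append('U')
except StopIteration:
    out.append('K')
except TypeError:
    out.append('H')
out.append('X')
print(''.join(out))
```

Execution trace: 'B' (try body) → 'K' (except StopIteration) → 'X' (after the try/except). Output: BKX

Answer: BKX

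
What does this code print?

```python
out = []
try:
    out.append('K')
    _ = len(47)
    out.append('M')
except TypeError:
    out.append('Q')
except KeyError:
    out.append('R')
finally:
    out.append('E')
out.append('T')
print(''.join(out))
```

Execution trace: 'K' (try body) → 'Q' (except TypeError) → 'E' (finally) → 'T' (after the try/except). Output: KQET

Answer: KQET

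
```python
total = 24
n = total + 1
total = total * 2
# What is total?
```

Trace:
`total = 24` → total = 24
`n = total + 1` → n = 25
`total = total * 2` → total = 48
So total = 48

Answer: 48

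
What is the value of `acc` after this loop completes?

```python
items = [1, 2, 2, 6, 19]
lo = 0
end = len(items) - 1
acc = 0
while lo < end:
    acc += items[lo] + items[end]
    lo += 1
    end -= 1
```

Sum of pairs from ends
`acc` takes the values: 0 → 20 → 28

Answer: 28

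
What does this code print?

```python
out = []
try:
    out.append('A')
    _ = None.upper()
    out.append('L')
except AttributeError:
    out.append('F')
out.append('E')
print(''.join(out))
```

Execution trace: 'A' (try body) → 'F' (except AttributeError) → 'E' (after the try/except). Output: AFE

Answer: AFE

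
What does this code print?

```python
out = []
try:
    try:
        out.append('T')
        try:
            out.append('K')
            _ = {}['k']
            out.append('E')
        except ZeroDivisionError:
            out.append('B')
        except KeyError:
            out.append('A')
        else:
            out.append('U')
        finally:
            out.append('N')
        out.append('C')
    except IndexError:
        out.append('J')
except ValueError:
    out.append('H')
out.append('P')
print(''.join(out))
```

Execution trace: 'T' (try body) → 'K' (inner try body) → 'A' (inner except KeyError) → 'N' (inner finally) → 'C' (try body, no exception) → 'P' (after the try/except). Output: TKANCP

Answer: TKANCP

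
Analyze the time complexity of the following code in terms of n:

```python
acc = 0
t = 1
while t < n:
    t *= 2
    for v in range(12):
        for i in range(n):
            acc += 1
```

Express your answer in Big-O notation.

Each loop level contributes: log n × 1 × n. Multiplying the contributions gives O(n log n).

Answer: O(n log n)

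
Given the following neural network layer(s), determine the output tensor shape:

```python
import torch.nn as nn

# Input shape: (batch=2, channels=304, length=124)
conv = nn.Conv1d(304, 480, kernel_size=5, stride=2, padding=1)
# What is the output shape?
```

Input: (2, 304, 124) -> Output: (2, 480, 61)

Answer: (2, 480, 61)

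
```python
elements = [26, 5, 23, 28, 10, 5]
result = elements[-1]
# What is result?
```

Trace:
`elements = [26, 5, 23, 28, 10, 5]` → elements = [26, 5, 23, 28, 10, 5]
`result = elements[-1]` → result = 5
So result = 5

Answer: 5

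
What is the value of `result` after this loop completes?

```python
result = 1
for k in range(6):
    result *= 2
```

2^6 = 64
`result` takes the values: 1 → 2 → 4 → 8 → 16 → 32 → 64

Answer: 64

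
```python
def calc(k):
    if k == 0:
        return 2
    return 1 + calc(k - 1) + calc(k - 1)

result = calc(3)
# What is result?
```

calc(k) = 1 + 2·calc(k-1), calc(0)=2. Closed form: (2+1)·2^3 - 1 = 23.

Answer: 23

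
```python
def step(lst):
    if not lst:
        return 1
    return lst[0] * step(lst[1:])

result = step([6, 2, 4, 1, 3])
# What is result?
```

Product over [6, 2, 4, 1, 3] = 6 * 2 * 4 * 1 * 3 = 144

Answer: 144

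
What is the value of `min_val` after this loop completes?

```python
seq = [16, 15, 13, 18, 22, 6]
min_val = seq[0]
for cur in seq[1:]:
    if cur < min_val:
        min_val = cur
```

Minimum of [16, 15, 13, 18, 22, 6]
`min_val` takes the values: 16 → 15 → 13 → 6

Answer: 6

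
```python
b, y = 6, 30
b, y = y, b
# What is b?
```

Trace:
`b, y = 6, 30` → b = 6; y = 30
`b, y = y, b` → b = 30; y = 6
So b = 30

Answer: 30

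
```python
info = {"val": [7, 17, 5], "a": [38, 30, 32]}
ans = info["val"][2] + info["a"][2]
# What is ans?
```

Trace:
`info = {"val": [7, 17, 5], "a": [38, 30, 32]}` → info = {'val': [7, 17, 5], 'a': [38, 30, 32]}
`ans = info["val"][2] + info["a"][2]` → ans = 37
So ans = 37

Answer: 37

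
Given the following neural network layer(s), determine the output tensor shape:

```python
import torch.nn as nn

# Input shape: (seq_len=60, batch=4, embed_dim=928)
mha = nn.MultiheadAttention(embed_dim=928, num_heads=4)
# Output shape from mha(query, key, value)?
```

Input: (60, 4, 928) -> Output: (60, 4, 928)

Answer: (60, 4, 928)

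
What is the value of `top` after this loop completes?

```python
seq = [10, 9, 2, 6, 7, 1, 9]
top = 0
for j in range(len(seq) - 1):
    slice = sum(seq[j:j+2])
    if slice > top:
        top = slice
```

Max sum of 2-element window in [10, 9, 2, 6, 7, 1, 9]
`top` takes the values: 0 → 19

Answer: 19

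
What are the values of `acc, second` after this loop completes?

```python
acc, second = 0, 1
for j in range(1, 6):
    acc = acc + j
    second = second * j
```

Sum and factorial of 1 to 5
`acc, second` takes the values: (0, 1) → (1, 1) → (3, 1) → (3, 2) → (6, 2) → (6, 6) → (10, 6) → (10, 24) → (15, 24) → (15, 120)

Answer: 15, 120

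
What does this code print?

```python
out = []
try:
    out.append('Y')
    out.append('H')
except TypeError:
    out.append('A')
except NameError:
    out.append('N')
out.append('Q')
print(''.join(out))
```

Execution trace: 'Y' (try body) → 'H' (try body, no exception) → 'Q' (after the try/except). Output: YHQ

Answer: YHQ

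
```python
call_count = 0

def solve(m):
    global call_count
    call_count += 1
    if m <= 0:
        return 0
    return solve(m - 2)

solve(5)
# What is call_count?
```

Linear recursion stepping by 2: 4 calls from m=5 down to ≤0.

Answer: 4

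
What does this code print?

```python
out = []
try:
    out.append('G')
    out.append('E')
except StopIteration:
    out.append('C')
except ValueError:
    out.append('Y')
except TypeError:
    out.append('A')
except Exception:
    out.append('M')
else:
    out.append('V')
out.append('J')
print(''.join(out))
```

Execution trace: 'G' (try body) → 'E' (try body, no exception) → 'V' (else) → 'J' (after the try/except). Output: GEVJ

Answer: GEVJ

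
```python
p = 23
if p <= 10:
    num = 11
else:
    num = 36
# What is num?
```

Trace:
`p = 23` → p = 23
`if p <= 10: ...` → p <= 10 is False, take else branch → num = 36
So num = 36

Answer: 36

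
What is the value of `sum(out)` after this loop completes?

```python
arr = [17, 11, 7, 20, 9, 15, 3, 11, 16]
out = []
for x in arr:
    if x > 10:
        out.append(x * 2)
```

Sum of doubled values > 10
`out` takes the values: [] → [34] → [34, 22] → [34, 22, 40] → [34, 22, 40, 30] → [34, 22, 40, 30, 22] → [34, 22, 40, 30, 22, 32]
So `sum(out)` = 180

Answer: 180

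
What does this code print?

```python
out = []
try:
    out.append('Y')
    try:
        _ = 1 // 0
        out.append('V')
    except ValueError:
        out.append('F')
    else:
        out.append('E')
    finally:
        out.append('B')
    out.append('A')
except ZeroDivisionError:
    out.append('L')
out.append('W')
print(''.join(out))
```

Execution trace: 'Y' (try body) → 'B' (inner finally) → 'L' (except ZeroDivisionError) → 'W' (after the try/except). Output: YBLW

Answer: YBLW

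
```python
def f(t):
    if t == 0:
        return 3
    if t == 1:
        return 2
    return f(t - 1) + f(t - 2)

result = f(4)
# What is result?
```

Build up from base cases: f(0)=3, f(1)=2, f(2)=5, f(3)=7, f(4)=12

Answer: 12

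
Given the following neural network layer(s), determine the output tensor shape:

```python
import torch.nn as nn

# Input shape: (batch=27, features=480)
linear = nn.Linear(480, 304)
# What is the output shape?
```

Input: (27, 480) -> Output: (27, 304)

Answer: (27, 304)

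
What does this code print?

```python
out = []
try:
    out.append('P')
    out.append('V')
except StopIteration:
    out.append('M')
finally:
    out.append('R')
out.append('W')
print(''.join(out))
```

Execution trace: 'P' (try body) → 'V' (try body, no exception) → 'R' (finally) → 'W' (after the try/except). Output: PVRW

Answer: PVRW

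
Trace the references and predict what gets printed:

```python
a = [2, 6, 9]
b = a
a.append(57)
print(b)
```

Key concept: basic list aliasing.
Step by step:
`a = [2, 6, 9]` → a = [2, 6, 9]
`b = a` → b = [2, 6, 9] (same object as a)
`a.append(57)` → a = [2, 6, 9, 57] (same object as b); b = [2, 6, 9, 57] (same object as a)
`print(b)` → prints [2, 6, 9, 57]

Answer: [2, 6, 9, 57]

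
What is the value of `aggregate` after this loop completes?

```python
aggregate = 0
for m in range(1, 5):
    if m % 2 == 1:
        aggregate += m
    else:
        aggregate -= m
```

Add odd, subtract even
`aggregate` takes the values: 0 → 1 → -1 → 2 → -2

Answer: -2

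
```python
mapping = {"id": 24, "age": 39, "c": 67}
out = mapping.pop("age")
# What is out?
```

Trace:
`mapping = {"id": 24, "age": 39, "c": 67}` → mapping = {'id': 24, 'age': 39, 'c': 67}
`out = mapping.pop("age")` → mapping = {'id': 24, 'c': 67}; out = 39
So out = 39

Answer: 39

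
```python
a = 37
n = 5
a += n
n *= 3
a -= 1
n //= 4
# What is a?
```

Trace:
`a = 37` → a = 37
`n = 5` → n = 5
`a += n` → a = 42
`n *= 3` → n = 15
`a -= 1` → a = 41
`n //= 4` → n = 3
So a = 41

Answer: 41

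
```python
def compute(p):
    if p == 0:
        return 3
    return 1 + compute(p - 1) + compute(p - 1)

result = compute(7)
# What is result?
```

compute(p) = 1 + 2·compute(p-1), compute(0)=3. Closed form: (3+1)·2^7 - 1 = 511.

Answer: 511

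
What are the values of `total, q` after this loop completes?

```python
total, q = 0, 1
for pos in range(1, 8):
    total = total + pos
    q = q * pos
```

Sum and factorial of 1 to 7
`total, q` takes the values: (0, 1) → (1, 1) → (3, 1) → (3, 2) → (6, 2) → (6, 6) → (10, 6) → (10, 24) → (15, 24) → (15, 120) → (21, 120) → (21, 720) → (28, 720) → (28, 5040)

Answer: 28, 5040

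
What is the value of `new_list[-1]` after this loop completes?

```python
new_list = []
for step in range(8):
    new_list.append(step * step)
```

Last element of squares 0 to 7
`new_list` takes the values: [] → [0] → [0, 1] → [0, 1, 4] → [0, 1, 4, 9] → [0, 1, 4, 9, 16] → [0, 1, 4, 9, 16, 25] → [0, 1, 4, 9, 16, 25, 36] → [0, 1, 4, 9, 16, 25, 36, 49]
So `new_list[-1]` = 49

Answer: 49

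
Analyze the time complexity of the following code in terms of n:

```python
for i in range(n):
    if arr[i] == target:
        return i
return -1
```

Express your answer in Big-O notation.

This is Linear search in an array. Time complexity: O(n).

Answer: O(n)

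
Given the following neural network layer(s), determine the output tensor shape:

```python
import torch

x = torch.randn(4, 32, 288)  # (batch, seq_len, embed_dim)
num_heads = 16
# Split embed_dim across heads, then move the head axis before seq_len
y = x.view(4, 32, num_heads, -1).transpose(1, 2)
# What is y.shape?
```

Input: (4, 32, 288) -> head_dim = 288 // 16 = 18; after view: (4, 32, 16, 18) -> after transpose(1, 2): (4, 16, 32, 18) -> Output: (4, 16, 32, 18)

Answer: (4, 16, 32, 18)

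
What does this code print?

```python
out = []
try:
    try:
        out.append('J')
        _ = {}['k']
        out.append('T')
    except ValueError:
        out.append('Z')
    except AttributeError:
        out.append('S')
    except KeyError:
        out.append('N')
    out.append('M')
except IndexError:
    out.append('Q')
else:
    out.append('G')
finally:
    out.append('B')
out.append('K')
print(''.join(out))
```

Execution trace: 'J' (inner try body) → 'N' (inner except KeyError) → 'M' (try body, no exception) → 'G' (else) → 'B' (finally) → 'K' (after the try/except). Output: JNMGBK

Answer: JNMGBK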